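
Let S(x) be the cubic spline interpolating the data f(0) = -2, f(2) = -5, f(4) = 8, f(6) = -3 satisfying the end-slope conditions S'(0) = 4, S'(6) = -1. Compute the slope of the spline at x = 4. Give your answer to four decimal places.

Write m_i for S''(x_i). With h_i = 2, 2, 2 and divided differences Δ_i = -3/2, 13/2, -11/2, the continuity of S' gives the tridiagonal system
  2·m_0 + 8·m_1 + 2·m_2 = 6(Δ_1 - Δ_0) = 48
  2·m_1 + 8·m_2 + 2·m_3 = 6(Δ_2 - Δ_1) = -72
Clamped end conditions give two more equations: 2h_0·m_0 + h_0·m_1 = 6(Δ_0 - S'(0)) = -33 and h_2·m_2 + 2h_2·m_3 = 6(S'(6) - Δ_2) = 27.
Forward elimination and back-substitution give m_0 = -91/6, m_1 = 83/6, m_2 = -97/6, m_3 = 89/6.
On [4, 6], S'(x) = b_2 + 2c_2·(x - 4) + 3d_2·(x - 4)² with b_2 = Δ_2 - h_2(2m_2 + m_3)/6 = 1/3, c_2 = m_2/2 = -97/12, d_2 = (m_3 - m_2)/(6h_2) = 31/12. So S'(4) = 1/3.

0.3333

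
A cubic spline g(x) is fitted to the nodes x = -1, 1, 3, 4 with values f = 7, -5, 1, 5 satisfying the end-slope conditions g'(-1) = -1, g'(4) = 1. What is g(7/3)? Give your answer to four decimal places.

With σ_i denoting the second derivative at x_i, h_i = 2, 2, 1, and Δ_i = (y_(i+1) − y_i)/h_i = -6, 3, 4:
  2·σ_0 + 8·σ_1 + 2·σ_2 = 6(Δ_1 - Δ_0) = 54
  2·σ_1 + 6·σ_2 + 1·σ_3 = 6(Δ_2 - Δ_1) = 6
Clamped end conditions give two more equations: 2h_0·σ_0 + h_0·σ_1 = 6(Δ_0 - g'(-1)) = -30 and h_2·σ_2 + 2h_2·σ_3 = 6(g'(4) - Δ_2) = -18.
Solving the tridiagonal system: σ_0 = -289/23, σ_1 = 233/23, σ_2 = -22/23, σ_3 = -196/23.
On [1, 3], g(x) = -5 - 79/23·(x - 1) + 233/46·(x - 1)² - 85/92·(x - 1)³.
With (x - 1) = 4/3: g(7/3) = -1717/621.

-2.7649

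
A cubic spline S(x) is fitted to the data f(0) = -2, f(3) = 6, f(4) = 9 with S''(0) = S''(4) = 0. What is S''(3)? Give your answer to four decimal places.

Write σ_i for S''(x_i). With h_i = 3, 1 and divided differences Δ_i = 8/3, 3, the continuity of S' gives the tridiagonal system
  3·σ_0 + 8·σ_1 + 1·σ_2 = 6(Δ_1 - Δ_0) = 2
Natural end conditions: σ_0 = σ_2 = 0.
Hence σ_0 = 0, σ_1 = 1/4, σ_2 = 0.

0.2500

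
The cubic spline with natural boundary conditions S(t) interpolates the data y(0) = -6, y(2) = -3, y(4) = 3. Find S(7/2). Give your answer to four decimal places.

Let M_i = S''(x_i). Step sizes h_i = 2, 2; slopes of the chords Δ_i = (y_(i+1) - y_i)/h_i = 3/2, 3.
  2·M_0 + 8·M_1 + 2·M_2 = 6(Δ_1 - Δ_0) = 9
Natural end conditions: M_0 = M_2 = 0.
Solving: M_0 = 0, M_1 = 9/8, M_2 = 0.
On [2, 4], S(t) = -3 + 9/4·(t - 2) + 9/16·(t - 2)² - 3/32·(t - 2)³.
With (t - 2) = 3/2: S(7/2) = 339/256.

1.3242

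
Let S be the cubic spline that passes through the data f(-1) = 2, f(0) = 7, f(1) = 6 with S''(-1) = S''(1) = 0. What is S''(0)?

-9

Write m_i for S''(x_i). With h_i = 1, 1 and divided differences Δ_i = 5, -1, the continuity of S' gives the tridiagonal system
  1·m_0 + 4·m_1 + 1·m_2 = 6(Δ_1 - Δ_0) = -36
Natural end conditions: m_0 = m_2 = 0.
Forward elimination and back-substitution give m_0 = 0, m_1 = -9, m_2 = 0.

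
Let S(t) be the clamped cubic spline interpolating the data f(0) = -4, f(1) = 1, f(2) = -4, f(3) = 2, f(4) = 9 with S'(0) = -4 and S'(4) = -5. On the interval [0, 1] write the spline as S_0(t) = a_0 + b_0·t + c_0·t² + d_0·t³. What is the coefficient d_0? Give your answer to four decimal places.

-12.3571

Write M_i for S''(x_i). With h_i = 1, 1, 1, 1 and divided differences Δ_i = 5, -5, 6, 7, the continuity of S' gives the tridiagonal system
  1·M_0 + 4·M_1 + 1·M_2 = 6(Δ_1 - Δ_0) = -60
  1·M_1 + 4·M_2 + 1·M_3 = 6(Δ_2 - Δ_1) = 66
  1·M_2 + 4·M_3 + 1·M_4 = 6(Δ_3 - Δ_2) = 6
Clamped end conditions give two more equations: 2h_0·M_0 + h_0·M_1 = 6(Δ_0 - S'(0)) = 54 and h_3·M_3 + 2h_3·M_4 = 6(S'(4) - Δ_3) = -72.
Forward elimination and back-substitution give M_0 = 299/7, M_1 = -220/7, M_2 = 23, M_3 = 38/7, M_4 = -271/7.
On [0, 1], with S_0(t) = a_0 + b_0·t + c_0·t² + d_0·t³: c_0 = M_0/2 = 299/14, d_0 = (M_1 - M_0)/(6h_0) = -173/14, b_0 = Δ_0 - h_0(2M_0 + M_1)/6 = -4.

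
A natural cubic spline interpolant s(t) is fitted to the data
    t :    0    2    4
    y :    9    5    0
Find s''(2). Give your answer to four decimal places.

-0.3750

Let σ_i = s''(x_i). Step sizes h_i = 2, 2; slopes of the chords Δ_i = (y_(i+1) - y_i)/h_i = -2, -5/2.
  2·σ_0 + 8·σ_1 + 2·σ_2 = 6(Δ_1 - Δ_0) = -3
Natural end conditions: σ_0 = σ_2 = 0.
Forward elimination and back-substitution give σ_0 = 0, σ_1 = -3/8, σ_2 = 0.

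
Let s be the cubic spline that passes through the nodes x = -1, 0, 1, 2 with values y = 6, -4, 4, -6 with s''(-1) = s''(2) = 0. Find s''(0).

With M_i denoting the second derivative at x_i, h_i = 1, 1, 1, and Δ_i = (y_(i+1) − y_i)/h_i = -10, 8, -10:
  1·M_0 + 4·M_1 + 1·M_2 = 6(Δ_1 - Δ_0) = 108
  1·M_1 + 4·M_2 + 1·M_3 = 6(Δ_2 - Δ_1) = -108
Natural end conditions: M_0 = M_3 = 0.
Hence M_0 = 0, M_1 = 36, M_2 = -36, M_3 = 0.

36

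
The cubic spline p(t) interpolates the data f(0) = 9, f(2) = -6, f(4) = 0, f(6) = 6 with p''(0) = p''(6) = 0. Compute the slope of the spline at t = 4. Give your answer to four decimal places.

4.4000

Let σ_i = p''(x_i). Step sizes h_i = 2, 2, 2; slopes of the chords Δ_i = (y_(i+1) - y_i)/h_i = -15/2, 3, 3.
  2·σ_0 + 8·σ_1 + 2·σ_2 = 6(Δ_1 - Δ_0) = 63
  2·σ_1 + 8·σ_2 + 2·σ_3 = 6(Δ_2 - Δ_1) = 0
Natural end conditions: σ_0 = σ_3 = 0.
Forward elimination and back-substitution give σ_0 = 0, σ_1 = 42/5, σ_2 = -21/10, σ_3 = 0.
On [4, 6], p'(t) = b_2 + 2c_2·(t - 4) + 3d_2·(t - 4)² with b_2 = Δ_2 - h_2(2σ_2 + σ_3)/6 = 22/5, c_2 = σ_2/2 = -21/20, d_2 = (σ_3 - σ_2)/(6h_2) = 7/40. So p'(4) = 22/5.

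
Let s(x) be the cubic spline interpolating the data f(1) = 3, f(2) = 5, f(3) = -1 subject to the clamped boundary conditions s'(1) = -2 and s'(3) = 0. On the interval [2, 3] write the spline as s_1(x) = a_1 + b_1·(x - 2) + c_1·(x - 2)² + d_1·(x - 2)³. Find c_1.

Write M_i for s''(x_i). With h_i = 1, 1 and divided differences Δ_i = 2, -6, the continuity of s' gives the tridiagonal system
  1·M_0 + 4·M_1 + 1·M_2 = 6(Δ_1 - Δ_0) = -48
Clamped end conditions give two more equations: 2h_0·M_0 + h_0·M_1 = 6(Δ_0 - s'(1)) = 24 and h_1·M_1 + 2h_1·M_2 = 6(s'(3) - Δ_1) = 36.
Solving: M_0 = 25, M_1 = -26, M_2 = 31.
On [2, 3], with s_1(x) = a_1 + b_1·(x - 2) + c_1·(x - 2)² + d_1·(x - 2)³: c_1 = M_1/2 = -13, d_1 = (M_2 - M_1)/(6h_1) = 19/2, b_1 = Δ_1 - h_1(2M_1 + M_2)/6 = -5/2.

-13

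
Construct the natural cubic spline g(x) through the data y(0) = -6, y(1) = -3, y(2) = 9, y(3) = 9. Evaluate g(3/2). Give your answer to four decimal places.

With M_i denoting the second derivative at x_i, h_i = 1, 1, 1, and Δ_i = (y_(i+1) − y_i)/h_i = 3, 12, 0:
  1·M_0 + 4·M_1 + 1·M_2 = 6(Δ_1 - Δ_0) = 54
  1·M_1 + 4·M_2 + 1·M_3 = 6(Δ_2 - Δ_1) = -72
Natural end conditions: M_0 = M_3 = 0.
Solving: M_0 = 0, M_1 = 96/5, M_2 = -114/5, M_3 = 0.
On [1, 2], g(x) = -3 + 47/5·(x - 1) + 48/5·(x - 1)² - 7·(x - 1)³.
With (x - 1) = 1/2: g(3/2) = 129/40.

3.2250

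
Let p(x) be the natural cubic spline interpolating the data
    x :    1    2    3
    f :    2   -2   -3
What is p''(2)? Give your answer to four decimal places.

Write M_i for p''(x_i). With h_i = 1, 1 and divided differences Δ_i = -4, -1, the continuity of p' gives the tridiagonal system
  1·M_0 + 4·M_1 + 1·M_2 = 6(Δ_1 - Δ_0) = 18
Natural end conditions: M_0 = M_2 = 0.
Hence M_0 = 0, M_1 = 9/2, M_2 = 0.

4.5000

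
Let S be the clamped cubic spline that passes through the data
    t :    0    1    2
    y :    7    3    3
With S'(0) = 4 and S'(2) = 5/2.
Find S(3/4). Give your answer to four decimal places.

Put M_i = S'' at the i-th knot. Here h = (1, 1) and Δ = (-4, 0), so the interior equations h_(i-1)·M_(i-1) + 2(h_(i-1)+h_i)·M_i + h_i·M_(i+1) = 6(Δ_i − Δ_(i-1)) read
  1·M_0 + 4·M_1 + 1·M_2 = 6(Δ_1 - Δ_0) = 24
Clamped end conditions give two more equations: 2h_0·M_0 + h_0·M_1 = 6(Δ_0 - S'(0)) = -48 and h_1·M_1 + 2h_1·M_2 = 6(S'(2) - Δ_1) = 15.
Forward elimination and back-substitution give M_0 = -123/4, M_1 = 27/2, M_2 = 3/4.
On [0, 1], S(t) = 7 + 4·t - 123/8·t² + 59/8·t³.
With t = 3/4: S(3/4) = 2285/512.

4.4629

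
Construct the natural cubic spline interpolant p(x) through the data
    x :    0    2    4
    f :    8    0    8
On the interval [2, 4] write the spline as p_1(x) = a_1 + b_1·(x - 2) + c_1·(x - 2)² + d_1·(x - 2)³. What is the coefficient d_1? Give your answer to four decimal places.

-0.5000

Write M_i for p''(x_i). With h_i = 2, 2 and divided differences Δ_i = -4, 4, the continuity of p' gives the tridiagonal system
  2·M_0 + 8·M_1 + 2·M_2 = 6(Δ_1 - Δ_0) = 48
Natural end conditions: M_0 = M_2 = 0.
Solving the tridiagonal system: M_0 = 0, M_1 = 6, M_2 = 0.
On [2, 4], with p_1(x) = a_1 + b_1·(x - 2) + c_1·(x - 2)² + d_1·(x - 2)³: c_1 = M_1/2 = 3, d_1 = (M_2 - M_1)/(6h_1) = -1/2, b_1 = Δ_1 - h_1(2M_1 + M_2)/6 = 0.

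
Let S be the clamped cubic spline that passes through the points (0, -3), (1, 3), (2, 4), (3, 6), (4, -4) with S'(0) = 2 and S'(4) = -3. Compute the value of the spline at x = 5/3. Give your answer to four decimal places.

Write M_i for S''(x_i). With h_i = 1, 1, 1, 1 and divided differences Δ_i = 6, 1, 2, -10, the continuity of S' gives the tridiagonal system
  1·M_0 + 4·M_1 + 1·M_2 = 6(Δ_1 - Δ_0) = -30
  1·M_1 + 4·M_2 + 1·M_3 = 6(Δ_2 - Δ_1) = 6
  1·M_2 + 4·M_3 + 1·M_4 = 6(Δ_3 - Δ_2) = -72
Clamped end conditions give two more equations: 2h_0·M_0 + h_0·M_1 = 6(Δ_0 - S'(0)) = 24 and h_3·M_3 + 2h_3·M_4 = 6(S'(4) - Δ_3) = 42.
Solving: M_0 = 139/7, M_1 = -110/7, M_2 = 13, M_3 = -212/7, M_4 = 253/7.
On [1, 2], S(x) = 3 + 57/14·(x - 1) - 55/7·(x - 1)² + 67/14·(x - 1)³.
With (x - 1) = 2/3: S(5/3) = 688/189.

3.6402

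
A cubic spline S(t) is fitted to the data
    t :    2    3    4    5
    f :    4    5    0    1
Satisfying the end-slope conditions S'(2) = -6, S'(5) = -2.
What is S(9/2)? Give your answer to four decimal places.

0.4667

Put M_i = S'' at the i-th knot. Here h = (1, 1, 1) and Δ = (1, -5, 1), so the interior equations h_(i-1)·M_(i-1) + 2(h_(i-1)+h_i)·M_i + h_i·M_(i+1) = 6(Δ_i − Δ_(i-1)) read
  1·M_0 + 4·M_1 + 1·M_2 = 6(Δ_1 - Δ_0) = -36
  1·M_1 + 4·M_2 + 1·M_3 = 6(Δ_2 - Δ_1) = 36
Clamped end conditions give two more equations: 2h_0·M_0 + h_0·M_1 = 6(Δ_0 - S'(2)) = 42 and h_2·M_2 + 2h_2·M_3 = 6(S'(5) - Δ_2) = -18.
Solving the tridiagonal system: M_0 = 478/15, M_1 = -326/15, M_2 = 286/15, M_3 = -278/15.
On [4, 5], S(t) = 0 - 34/15·(t - 4) + 143/15·(t - 4)² - 94/15·(t - 4)³.
With (t - 4) = 1/2: S(9/2) = 7/15.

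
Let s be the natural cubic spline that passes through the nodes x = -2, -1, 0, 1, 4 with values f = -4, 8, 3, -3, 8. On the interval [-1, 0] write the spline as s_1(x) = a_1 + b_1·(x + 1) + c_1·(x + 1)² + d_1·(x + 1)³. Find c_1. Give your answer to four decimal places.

-13.1724

Put M_i = s'' at the i-th knot. Here h = (1, 1, 1, 3) and Δ = (12, -5, -6, 11/3), so the interior equations h_(i-1)·M_(i-1) + 2(h_(i-1)+h_i)·M_i + h_i·M_(i+1) = 6(Δ_i − Δ_(i-1)) read
  1·M_0 + 4·M_1 + 1·M_2 = 6(Δ_1 - Δ_0) = -102
  1·M_1 + 4·M_2 + 1·M_3 = 6(Δ_2 - Δ_1) = -6
  1·M_2 + 8·M_3 + 3·M_4 = 6(Δ_3 - Δ_2) = 58
Natural end conditions: M_0 = M_4 = 0.
Forward elimination and back-substitution give M_0 = 0, M_1 = -764/29, M_2 = 98/29, M_3 = 198/29, M_4 = 0.
On [-1, 0], with s_1(x) = a_1 + b_1·(x + 1) + c_1·(x + 1)² + d_1·(x + 1)³: c_1 = M_1/2 = -382/29, d_1 = (M_2 - M_1)/(6h_1) = 431/87, b_1 = Δ_1 - h_1(2M_1 + M_2)/6 = 280/87.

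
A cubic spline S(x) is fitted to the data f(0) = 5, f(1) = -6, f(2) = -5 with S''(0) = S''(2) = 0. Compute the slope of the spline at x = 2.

Write M_i for S''(x_i). With h_i = 1, 1 and divided differences Δ_i = -11, 1, the continuity of S' gives the tridiagonal system
  1·M_0 + 4·M_1 + 1·M_2 = 6(Δ_1 - Δ_0) = 72
Natural end conditions: M_0 = M_2 = 0.
Forward elimination and back-substitution give M_0 = 0, M_1 = 18, M_2 = 0.
On [1, 2], S'(x) = b_1 + 2c_1·(x - 1) + 3d_1·(x - 1)² with b_1 = Δ_1 - h_1(2M_1 + M_2)/6 = -5, c_1 = M_1/2 = 9, d_1 = (M_2 - M_1)/(6h_1) = -3. So S'(2) = 4.

4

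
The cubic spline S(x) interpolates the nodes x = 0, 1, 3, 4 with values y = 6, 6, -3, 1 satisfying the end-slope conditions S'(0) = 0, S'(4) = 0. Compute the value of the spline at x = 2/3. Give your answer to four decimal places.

6.3873

Put σ_i = S'' at the i-th knot. Here h = (1, 2, 1) and Δ = (0, -9/2, 4), so the interior equations h_(i-1)·σ_(i-1) + 2(h_(i-1)+h_i)·σ_i + h_i·σ_(i+1) = 6(Δ_i − Δ_(i-1)) read
  1·σ_0 + 6·σ_1 + 2·σ_2 = 6(Δ_1 - Δ_0) = -27
  2·σ_1 + 6·σ_2 + 1·σ_3 = 6(Δ_2 - Δ_1) = 51
Clamped end conditions give two more equations: 2h_0·σ_0 + h_0·σ_1 = 6(Δ_0 - S'(0)) = 0 and h_2·σ_2 + 2h_2·σ_3 = 6(S'(4) - Δ_2) = -24.
Solving the tridiagonal system: σ_0 = 183/35, σ_1 = -366/35, σ_2 = 534/35, σ_3 = -687/35.
On [0, 1], S(x) = 6 + 0·x + 183/70·x² - 183/70·x³.
With x = 2/3: S(2/3) = 2012/315.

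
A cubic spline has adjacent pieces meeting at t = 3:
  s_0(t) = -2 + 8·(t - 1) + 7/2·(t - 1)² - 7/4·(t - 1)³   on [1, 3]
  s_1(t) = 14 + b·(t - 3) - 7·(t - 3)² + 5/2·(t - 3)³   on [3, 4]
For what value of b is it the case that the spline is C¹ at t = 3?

1

s_0'(t) = 8 + 7·(t - 1) - 21/4·(t - 1)², so s_0'(3) = 1. On the right, s_1'(3) = b, so b = 1.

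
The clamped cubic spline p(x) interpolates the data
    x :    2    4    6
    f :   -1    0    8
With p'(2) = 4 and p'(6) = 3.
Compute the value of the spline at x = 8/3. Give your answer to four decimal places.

With σ_i denoting the second derivative at x_i, h_i = 2, 2, and Δ_i = (y_(i+1) − y_i)/h_i = 1/2, 4:
  2·σ_0 + 8·σ_1 + 2·σ_2 = 6(Δ_1 - Δ_0) = 21
Clamped end conditions give two more equations: 2h_0·σ_0 + h_0·σ_1 = 6(Δ_0 - p'(2)) = -21 and h_1·σ_1 + 2h_1·σ_2 = 6(p'(6) - Δ_1) = -6.
Solving the tridiagonal system: σ_0 = -65/8, σ_1 = 23/4, σ_2 = -35/8.
On [2, 4], p(x) = -1 + 4·(x - 2) - 65/16·(x - 2)² + 37/32·(x - 2)³.
With (x - 2) = 2/3: p(8/3) = 11/54.

0.2037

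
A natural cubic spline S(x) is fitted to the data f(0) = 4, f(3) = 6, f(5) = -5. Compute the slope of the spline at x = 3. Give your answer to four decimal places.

-3.0333

Put m_i = S'' at the i-th knot. Here h = (3, 2) and Δ = (2/3, -11/2), so the interior equations h_(i-1)·m_(i-1) + 2(h_(i-1)+h_i)·m_i + h_i·m_(i+1) = 6(Δ_i − Δ_(i-1)) read
  3·m_0 + 10·m_1 + 2·m_2 = 6(Δ_1 - Δ_0) = -37
Natural end conditions: m_0 = m_2 = 0.
Solving the tridiagonal system: m_0 = 0, m_1 = -37/10, m_2 = 0.
On [3, 5], S'(x) = b_1 + 2c_1·(x - 3) + 3d_1·(x - 3)² with b_1 = Δ_1 - h_1(2m_1 + m_2)/6 = -91/30, c_1 = m_1/2 = -37/20, d_1 = (m_2 - m_1)/(6h_1) = 37/120. So S'(3) = -91/30.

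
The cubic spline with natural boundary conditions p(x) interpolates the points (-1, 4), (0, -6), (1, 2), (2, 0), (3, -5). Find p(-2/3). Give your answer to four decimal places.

With m_i denoting the second derivative at x_i, h_i = 1, 1, 1, 1, and Δ_i = (y_(i+1) − y_i)/h_i = -10, 8, -2, -5:
  1·m_0 + 4·m_1 + 1·m_2 = 6(Δ_1 - Δ_0) = 108
  1·m_1 + 4·m_2 + 1·m_3 = 6(Δ_2 - Δ_1) = -60
  1·m_2 + 4·m_3 + 1·m_4 = 6(Δ_3 - Δ_2) = -18
Natural end conditions: m_0 = m_4 = 0.
Solving the tridiagonal system: m_0 = 0, m_1 = 921/28, m_2 = -165/7, m_3 = 39/28, m_4 = 0.
On [-1, 0], p(x) = 4 - 867/56·(x + 1) + 0·(x + 1)² + 307/56·(x + 1)³.
With (x + 1) = 1/3: p(-2/3) = -181/189.

-0.9577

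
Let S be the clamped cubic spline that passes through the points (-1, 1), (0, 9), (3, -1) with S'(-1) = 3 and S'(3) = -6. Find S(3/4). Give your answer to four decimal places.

Let M_i = S''(x_i). Step sizes h_i = 1, 3; slopes of the chords Δ_i = (y_(i+1) - y_i)/h_i = 8, -10/3.
  1·M_0 + 8·M_1 + 3·M_2 = 6(Δ_1 - Δ_0) = -68
Clamped end conditions give two more equations: 2h_0·M_0 + h_0·M_1 = 6(Δ_0 - S'(-1)) = 30 and h_1·M_1 + 2h_1·M_2 = 6(S'(3) - Δ_1) = -16.
Solving the tridiagonal system: M_0 = 85/4, M_1 = -25/2, M_2 = 43/12.
On [0, 3], S(t) = 9 + 59/8·t - 25/4·t² + 193/216·t³.
With t = 3/4: S(3/4) = 5833/512.

11.3926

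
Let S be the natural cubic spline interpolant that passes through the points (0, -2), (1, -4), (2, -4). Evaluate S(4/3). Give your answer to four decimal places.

Let M_i = S''(x_i). Step sizes h_i = 1, 1; slopes of the chords Δ_i = (y_(i+1) - y_i)/h_i = -2, 0.
  1·M_0 + 4·M_1 + 1·M_2 = 6(Δ_1 - Δ_0) = 12
Natural end conditions: M_0 = M_2 = 0.
Hence M_0 = 0, M_1 = 3, M_2 = 0.
On [1, 2], S(x) = -4 - 1·(x - 1) + 3/2·(x - 1)² - 1/2·(x - 1)³.
With (x - 1) = 1/3: S(4/3) = -113/27.

-4.1852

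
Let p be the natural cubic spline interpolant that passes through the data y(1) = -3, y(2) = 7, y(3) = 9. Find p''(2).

-12

Put M_i = p'' at the i-th knot. Here h = (1, 1) and Δ = (10, 2), so the interior equations h_(i-1)·M_(i-1) + 2(h_(i-1)+h_i)·M_i + h_i·M_(i+1) = 6(Δ_i − Δ_(i-1)) read
  1·M_0 + 4·M_1 + 1·M_2 = 6(Δ_1 - Δ_0) = -48
Natural end conditions: M_0 = M_2 = 0.
Forward elimination and back-substitution give M_0 = 0, M_1 = -12, M_2 = 0.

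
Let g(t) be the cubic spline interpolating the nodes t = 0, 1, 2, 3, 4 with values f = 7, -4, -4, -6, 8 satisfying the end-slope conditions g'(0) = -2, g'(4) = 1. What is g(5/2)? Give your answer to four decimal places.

Write m_i for g''(x_i). With h_i = 1, 1, 1, 1 and divided differences Δ_i = -11, 0, -2, 14, the continuity of g' gives the tridiagonal system
  1·m_0 + 4·m_1 + 1·m_2 = 6(Δ_1 - Δ_0) = 66
  1·m_1 + 4·m_2 + 1·m_3 = 6(Δ_2 - Δ_1) = -12
  1·m_2 + 4·m_3 + 1·m_4 = 6(Δ_3 - Δ_2) = 96
Clamped end conditions give two more equations: 2h_0·m_0 + h_0·m_1 = 6(Δ_0 - g'(0)) = -54 and h_3·m_3 + 2h_3·m_4 = 6(g'(4) - Δ_3) = -78.
Hence m_0 = -87/2, m_1 = 33, m_2 = -45/2, m_3 = 45, m_4 = -123/2.
On [2, 3], g(t) = -4 - 2·(t - 2) - 45/4·(t - 2)² + 45/4·(t - 2)³.
With (t - 2) = 1/2: g(5/2) = -205/32.

-6.4063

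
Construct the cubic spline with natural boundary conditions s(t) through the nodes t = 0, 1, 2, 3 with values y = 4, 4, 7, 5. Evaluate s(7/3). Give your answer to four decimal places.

6.9012

Write σ_i for s''(x_i). With h_i = 1, 1, 1 and divided differences Δ_i = 0, 3, -2, the continuity of s' gives the tridiagonal system
  1·σ_0 + 4·σ_1 + 1·σ_2 = 6(Δ_1 - Δ_0) = 18
  1·σ_1 + 4·σ_2 + 1·σ_3 = 6(Δ_2 - Δ_1) = -30
Natural end conditions: σ_0 = σ_3 = 0.
Forward elimination and back-substitution give σ_0 = 0, σ_1 = 34/5, σ_2 = -46/5, σ_3 = 0.
On [2, 3], s(t) = 7 + 16/15·(t - 2) - 23/5·(t - 2)² + 23/15·(t - 2)³.
With (t - 2) = 1/3: s(7/3) = 559/81.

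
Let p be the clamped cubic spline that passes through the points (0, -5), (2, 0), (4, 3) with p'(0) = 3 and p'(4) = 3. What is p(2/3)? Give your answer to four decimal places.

-3.0370

With M_i denoting the second derivative at x_i, h_i = 2, 2, and Δ_i = (y_(i+1) − y_i)/h_i = 5/2, 3/2:
  2·M_0 + 8·M_1 + 2·M_2 = 6(Δ_1 - Δ_0) = -6
Clamped end conditions give two more equations: 2h_0·M_0 + h_0·M_1 = 6(Δ_0 - p'(0)) = -3 and h_1·M_1 + 2h_1·M_2 = 6(p'(4) - Δ_1) = 9.
Solving: M_0 = 0, M_1 = -3/2, M_2 = 3.
On [0, 2], p(x) = -5 + 3·x + 0·x² - 1/8·x³.
With x = 2/3: p(2/3) = -82/27.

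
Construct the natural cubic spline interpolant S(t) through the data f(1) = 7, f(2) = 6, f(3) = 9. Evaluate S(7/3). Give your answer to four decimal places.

With σ_i denoting the second derivative at x_i, h_i = 1, 1, and Δ_i = (y_(i+1) − y_i)/h_i = -1, 3:
  1·σ_0 + 4·σ_1 + 1·σ_2 = 6(Δ_1 - Δ_0) = 24
Natural end conditions: σ_0 = σ_2 = 0.
Solving: σ_0 = 0, σ_1 = 6, σ_2 = 0.
On [2, 3], S(t) = 6 + 1·(t - 2) + 3·(t - 2)² - 1·(t - 2)³.
With (t - 2) = 1/3: S(7/3) = 179/27.

6.6296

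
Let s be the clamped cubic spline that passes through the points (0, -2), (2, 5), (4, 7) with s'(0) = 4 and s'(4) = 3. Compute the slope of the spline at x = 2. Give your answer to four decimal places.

Let m_i = s''(x_i). Step sizes h_i = 2, 2; slopes of the chords Δ_i = (y_(i+1) - y_i)/h_i = 7/2, 1.
  2·m_0 + 8·m_1 + 2·m_2 = 6(Δ_1 - Δ_0) = -15
Clamped end conditions give two more equations: 2h_0·m_0 + h_0·m_1 = 6(Δ_0 - s'(0)) = -3 and h_1·m_1 + 2h_1·m_2 = 6(s'(4) - Δ_1) = 12.
Forward elimination and back-substitution give m_0 = 7/8, m_1 = -13/4, m_2 = 37/8.
On [2, 4], s'(x) = b_1 + 2c_1·(x - 2) + 3d_1·(x - 2)² with b_1 = Δ_1 - h_1(2m_1 + m_2)/6 = 13/8, c_1 = m_1/2 = -13/8, d_1 = (m_2 - m_1)/(6h_1) = 21/32. So s'(2) = 13/8.

1.6250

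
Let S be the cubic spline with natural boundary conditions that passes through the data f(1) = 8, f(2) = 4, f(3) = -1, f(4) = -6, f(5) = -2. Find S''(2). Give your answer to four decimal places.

With M_i denoting the second derivative at x_i, h_i = 1, 1, 1, 1, and Δ_i = (y_(i+1) − y_i)/h_i = -4, -5, -5, 4:
  1·M_0 + 4·M_1 + 1·M_2 = 6(Δ_1 - Δ_0) = -6
  1·M_1 + 4·M_2 + 1·M_3 = 6(Δ_2 - Δ_1) = 0
  1·M_2 + 4·M_3 + 1·M_4 = 6(Δ_3 - Δ_2) = 54
Natural end conditions: M_0 = M_4 = 0.
Solving: M_0 = 0, M_1 = -9/14, M_2 = -24/7, M_3 = 201/14, M_4 = 0.

-0.6429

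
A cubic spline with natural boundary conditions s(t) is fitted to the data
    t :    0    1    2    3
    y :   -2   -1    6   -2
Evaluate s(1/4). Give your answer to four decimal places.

With σ_i denoting the second derivative at x_i, h_i = 1, 1, 1, and Δ_i = (y_(i+1) − y_i)/h_i = 1, 7, -8:
  1·σ_0 + 4·σ_1 + 1·σ_2 = 6(Δ_1 - Δ_0) = 36
  1·σ_1 + 4·σ_2 + 1·σ_3 = 6(Δ_2 - Δ_1) = -90
Natural end conditions: σ_0 = σ_3 = 0.
Forward elimination and back-substitution give σ_0 = 0, σ_1 = 78/5, σ_2 = -132/5, σ_3 = 0.
On [0, 1], s(t) = -2 - 8/5·t + 0·t² + 13/5·t³.
With t = 1/4: s(1/4) = -151/64.

-2.3594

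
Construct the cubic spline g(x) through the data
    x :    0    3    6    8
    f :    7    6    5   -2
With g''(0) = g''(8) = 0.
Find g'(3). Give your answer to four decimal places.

0.1802

Write m_i for g''(x_i). With h_i = 3, 3, 2 and divided differences Δ_i = -1/3, -1/3, -7/2, the continuity of g' gives the tridiagonal system
  3·m_0 + 12·m_1 + 3·m_2 = 6(Δ_1 - Δ_0) = 0
  3·m_1 + 10·m_2 + 2·m_3 = 6(Δ_2 - Δ_1) = -19
Natural end conditions: m_0 = m_3 = 0.
Solving the tridiagonal system: m_0 = 0, m_1 = 19/37, m_2 = -76/37, m_3 = 0.
On [3, 6], g'(x) = b_1 + 2c_1·(x - 3) + 3d_1·(x - 3)² with b_1 = Δ_1 - h_1(2m_1 + m_2)/6 = 20/111, c_1 = m_1/2 = 19/74, d_1 = (m_2 - m_1)/(6h_1) = -95/666. So g'(3) = 20/111.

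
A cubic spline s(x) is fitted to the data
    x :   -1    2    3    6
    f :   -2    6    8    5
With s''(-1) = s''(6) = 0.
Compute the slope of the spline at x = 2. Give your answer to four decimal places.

Write M_i for s''(x_i). With h_i = 3, 1, 3 and divided differences Δ_i = 8/3, 2, -1, the continuity of s' gives the tridiagonal system
  3·M_0 + 8·M_1 + 1·M_2 = 6(Δ_1 - Δ_0) = -4
  1·M_1 + 8·M_2 + 3·M_3 = 6(Δ_2 - Δ_1) = -18
Natural end conditions: M_0 = M_3 = 0.
Solving the tridiagonal system: M_0 = 0, M_1 = -2/9, M_2 = -20/9, M_3 = 0.
On [2, 3], s'(x) = b_1 + 2c_1·(x - 2) + 3d_1·(x - 2)² with b_1 = Δ_1 - h_1(2M_1 + M_2)/6 = 22/9, c_1 = M_1/2 = -1/9, d_1 = (M_2 - M_1)/(6h_1) = -1/3. So s'(2) = 22/9.

2.4444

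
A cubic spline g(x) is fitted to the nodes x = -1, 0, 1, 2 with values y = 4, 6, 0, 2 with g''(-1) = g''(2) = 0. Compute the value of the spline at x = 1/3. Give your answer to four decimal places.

4.1975

Write m_i for g''(x_i). With h_i = 1, 1, 1 and divided differences Δ_i = 2, -6, 2, the continuity of g' gives the tridiagonal system
  1·m_0 + 4·m_1 + 1·m_2 = 6(Δ_1 - Δ_0) = -48
  1·m_1 + 4·m_2 + 1·m_3 = 6(Δ_2 - Δ_1) = 48
Natural end conditions: m_0 = m_3 = 0.
Solving: m_0 = 0, m_1 = -16, m_2 = 16, m_3 = 0.
On [0, 1], g(x) = 6 - 10/3·x - 8·x² + 16/3·x³.
With x = 1/3: g(1/3) = 340/81.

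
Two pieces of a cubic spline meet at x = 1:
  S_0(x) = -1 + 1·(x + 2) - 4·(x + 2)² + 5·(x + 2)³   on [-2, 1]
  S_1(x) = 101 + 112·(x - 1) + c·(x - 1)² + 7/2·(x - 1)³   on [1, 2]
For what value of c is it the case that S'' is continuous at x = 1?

S_0''(x) = -8 + 30·(x + 2), so S_0''(1) = 82. On the right, S_1''(1) = 2c, so c = 41.

41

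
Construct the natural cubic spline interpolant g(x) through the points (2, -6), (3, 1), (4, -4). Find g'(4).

With σ_i denoting the second derivative at x_i, h_i = 1, 1, and Δ_i = (y_(i+1) − y_i)/h_i = 7, -5:
  1·σ_0 + 4·σ_1 + 1·σ_2 = 6(Δ_1 - Δ_0) = -72
Natural end conditions: σ_0 = σ_2 = 0.
Solving the tridiagonal system: σ_0 = 0, σ_1 = -18, σ_2 = 0.
On [3, 4], g'(x) = b_1 + 2c_1·(x - 3) + 3d_1·(x - 3)² with b_1 = Δ_1 - h_1(2σ_1 + σ_2)/6 = 1, c_1 = σ_1/2 = -9, d_1 = (σ_2 - σ_1)/(6h_1) = 3. So g'(4) = -8.

-8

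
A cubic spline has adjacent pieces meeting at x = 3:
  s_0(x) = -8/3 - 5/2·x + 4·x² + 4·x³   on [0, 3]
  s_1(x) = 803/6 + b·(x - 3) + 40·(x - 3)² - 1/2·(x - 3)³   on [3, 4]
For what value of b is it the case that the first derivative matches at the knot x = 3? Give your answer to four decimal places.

s_0'(x) = -5/2 + 8·x + 12·x², so s_0'(3) = 259/2. On the right, s_1'(3) = b, so b = 259/2.

129.5000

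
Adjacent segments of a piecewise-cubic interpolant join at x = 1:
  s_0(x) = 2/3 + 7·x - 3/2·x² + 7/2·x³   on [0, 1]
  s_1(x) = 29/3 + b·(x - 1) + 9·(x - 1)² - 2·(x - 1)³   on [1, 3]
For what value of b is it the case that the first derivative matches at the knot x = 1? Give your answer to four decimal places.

s_0'(x) = 7 - 3·x + 21/2·x², so s_0'(1) = 29/2. On the right, s_1'(1) = b, so b = 29/2.

14.5000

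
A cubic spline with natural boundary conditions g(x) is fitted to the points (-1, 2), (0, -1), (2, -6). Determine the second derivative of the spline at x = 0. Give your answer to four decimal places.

0.5000

Write m_i for g''(x_i). With h_i = 1, 2 and divided differences Δ_i = -3, -5/2, the continuity of g' gives the tridiagonal system
  1·m_0 + 6·m_1 + 2·m_2 = 6(Δ_1 - Δ_0) = 3
Natural end conditions: m_0 = m_2 = 0.
Hence m_0 = 0, m_1 = 1/2, m_2 = 0.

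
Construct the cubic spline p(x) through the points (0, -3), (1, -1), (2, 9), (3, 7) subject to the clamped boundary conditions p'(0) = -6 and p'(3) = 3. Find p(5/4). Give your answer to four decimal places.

Write M_i for p''(x_i). With h_i = 1, 1, 1 and divided differences Δ_i = 2, 10, -2, the continuity of p' gives the tridiagonal system
  1·M_0 + 4·M_1 + 1·M_2 = 6(Δ_1 - Δ_0) = 48
  1·M_1 + 4·M_2 + 1·M_3 = 6(Δ_2 - Δ_1) = -72
Clamped end conditions give two more equations: 2h_0·M_0 + h_0·M_1 = 6(Δ_0 - p'(0)) = 48 and h_2·M_2 + 2h_2·M_3 = 6(p'(3) - Δ_2) = 30.
Solving: M_0 = 82/5, M_1 = 76/5, M_2 = -146/5, M_3 = 148/5.
On [1, 2], p(x) = -1 + 49/5·(x - 1) + 38/5·(x - 1)² - 37/5·(x - 1)³.
With (x - 1) = 1/4: p(5/4) = 579/320.

1.8094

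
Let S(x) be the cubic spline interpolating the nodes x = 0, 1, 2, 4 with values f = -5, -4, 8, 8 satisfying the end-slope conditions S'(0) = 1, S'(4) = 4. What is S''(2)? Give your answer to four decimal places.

-21.8182

Write M_i for S''(x_i). With h_i = 1, 1, 2 and divided differences Δ_i = 1, 12, 0, the continuity of S' gives the tridiagonal system
  1·M_0 + 4·M_1 + 1·M_2 = 6(Δ_1 - Δ_0) = 66
  1·M_1 + 6·M_2 + 2·M_3 = 6(Δ_2 - Δ_1) = -72
Clamped end conditions give two more equations: 2h_0·M_0 + h_0·M_1 = 6(Δ_0 - S'(0)) = 0 and h_2·M_2 + 2h_2·M_3 = 6(S'(4) - Δ_2) = 24.
Solving the tridiagonal system: M_0 = -138/11, M_1 = 276/11, M_2 = -240/11, M_3 = 186/11.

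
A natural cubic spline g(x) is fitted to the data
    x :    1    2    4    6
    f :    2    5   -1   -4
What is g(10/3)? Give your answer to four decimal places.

Put M_i = g'' at the i-th knot. Here h = (1, 2, 2) and Δ = (3, -3, -3/2), so the interior equations h_(i-1)·M_(i-1) + 2(h_(i-1)+h_i)·M_i + h_i·M_(i+1) = 6(Δ_i − Δ_(i-1)) read
  1·M_0 + 6·M_1 + 2·M_2 = 6(Δ_1 - Δ_0) = -36
  2·M_1 + 8·M_2 + 2·M_3 = 6(Δ_2 - Δ_1) = 9
Natural end conditions: M_0 = M_3 = 0.
Solving the tridiagonal system: M_0 = 0, M_1 = -153/22, M_2 = 63/22, M_3 = 0.
On [2, 4], g(x) = 5 + 15/22·(x - 2) - 153/44·(x - 2)² + 9/11·(x - 2)³.
With (x - 2) = 4/3: g(10/3) = 5/3.

1.6667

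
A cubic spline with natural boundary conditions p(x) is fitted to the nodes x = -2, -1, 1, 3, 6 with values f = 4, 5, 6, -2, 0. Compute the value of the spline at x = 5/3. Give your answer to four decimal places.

Put σ_i = p'' at the i-th knot. Here h = (1, 2, 2, 3) and Δ = (1, 1/2, -4, 2/3), so the interior equations h_(i-1)·σ_(i-1) + 2(h_(i-1)+h_i)·σ_i + h_i·σ_(i+1) = 6(Δ_i − Δ_(i-1)) read
  1·σ_0 + 6·σ_1 + 2·σ_2 = 6(Δ_1 - Δ_0) = -3
  2·σ_1 + 8·σ_2 + 2·σ_3 = 6(Δ_2 - Δ_1) = -27
  2·σ_2 + 10·σ_3 + 3·σ_4 = 6(Δ_3 - Δ_2) = 28
Natural end conditions: σ_0 = σ_4 = 0.
Forward elimination and back-substitution give σ_0 = 0, σ_1 = 53/52, σ_2 = -237/52, σ_3 = 193/52, σ_4 = 0.
On [1, 3], p(x) = 6 - 343/156·(x - 1) - 237/104·(x - 1)² + 215/312·(x - 1)³.
With (x - 1) = 2/3: p(5/3) = 3923/1053.

3.7255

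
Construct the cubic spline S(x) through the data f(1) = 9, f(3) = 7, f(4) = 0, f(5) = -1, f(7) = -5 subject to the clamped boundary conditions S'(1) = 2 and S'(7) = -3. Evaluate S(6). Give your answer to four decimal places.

-2.2583

With m_i denoting the second derivative at x_i, h_i = 2, 1, 1, 2, and Δ_i = (y_(i+1) − y_i)/h_i = -1, -7, -1, -2:
  2·m_0 + 6·m_1 + 1·m_2 = 6(Δ_1 - Δ_0) = -36
  1·m_1 + 4·m_2 + 1·m_3 = 6(Δ_2 - Δ_1) = 36
  1·m_2 + 6·m_3 + 2·m_4 = 6(Δ_3 - Δ_2) = -6
Clamped end conditions give two more equations: 2h_0·m_0 + h_0·m_1 = 6(Δ_0 - S'(1)) = -18 and h_3·m_3 + 2h_3·m_4 = 6(S'(7) - Δ_3) = -6.
Forward elimination and back-substitution give m_0 = -19/30, m_1 = -116/15, m_2 = 35/3, m_3 = -44/15, m_4 = -1/30.
On [5, 7], S(x) = -1 - 1/30·(x - 5) - 22/15·(x - 5)² + 29/120·(x - 5)³.
With (x - 5) = 1: S(6) = -271/120.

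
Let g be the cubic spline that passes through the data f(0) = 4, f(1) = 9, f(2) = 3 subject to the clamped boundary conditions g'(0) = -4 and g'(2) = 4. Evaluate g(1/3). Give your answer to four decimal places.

4.7593

With M_i denoting the second derivative at x_i, h_i = 1, 1, and Δ_i = (y_(i+1) − y_i)/h_i = 5, -6:
  1·M_0 + 4·M_1 + 1·M_2 = 6(Δ_1 - Δ_0) = -66
Clamped end conditions give two more equations: 2h_0·M_0 + h_0·M_1 = 6(Δ_0 - g'(0)) = 54 and h_1·M_1 + 2h_1·M_2 = 6(g'(2) - Δ_1) = 60.
Solving the tridiagonal system: M_0 = 95/2, M_1 = -41, M_2 = 101/2.
On [0, 1], g(x) = 4 - 4·x + 95/4·x² - 59/4·x³.
With x = 1/3: g(1/3) = 257/54.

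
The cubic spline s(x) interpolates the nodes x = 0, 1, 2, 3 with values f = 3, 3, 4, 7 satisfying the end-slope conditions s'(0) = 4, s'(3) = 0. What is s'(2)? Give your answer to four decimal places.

With M_i denoting the second derivative at x_i, h_i = 1, 1, 1, and Δ_i = (y_(i+1) − y_i)/h_i = 0, 1, 3:
  1·M_0 + 4·M_1 + 1·M_2 = 6(Δ_1 - Δ_0) = 6
  1·M_1 + 4·M_2 + 1·M_3 = 6(Δ_2 - Δ_1) = 12
Clamped end conditions give two more equations: 2h_0·M_0 + h_0·M_1 = 6(Δ_0 - s'(0)) = -24 and h_2·M_2 + 2h_2·M_3 = 6(s'(3) - Δ_2) = -18.
Forward elimination and back-substitution give M_0 = -208/15, M_1 = 56/15, M_2 = 74/15, M_3 = -172/15.
On [2, 3], s'(x) = b_2 + 2c_2·(x - 2) + 3d_2·(x - 2)² with b_2 = Δ_2 - h_2(2M_2 + M_3)/6 = 49/15, c_2 = M_2/2 = 37/15, d_2 = (M_3 - M_2)/(6h_2) = -41/15. So s'(2) = 49/15.

3.2667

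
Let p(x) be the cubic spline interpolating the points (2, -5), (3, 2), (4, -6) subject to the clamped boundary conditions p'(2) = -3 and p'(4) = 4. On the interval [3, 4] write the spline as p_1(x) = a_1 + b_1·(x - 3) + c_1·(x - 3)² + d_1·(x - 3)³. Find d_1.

19

With M_i denoting the second derivative at x_i, h_i = 1, 1, and Δ_i = (y_(i+1) − y_i)/h_i = 7, -8:
  1·M_0 + 4·M_1 + 1·M_2 = 6(Δ_1 - Δ_0) = -90
Clamped end conditions give two more equations: 2h_0·M_0 + h_0·M_1 = 6(Δ_0 - p'(2)) = 60 and h_1·M_1 + 2h_1·M_2 = 6(p'(4) - Δ_1) = 72.
Solving: M_0 = 56, M_1 = -52, M_2 = 62.
On [3, 4], with p_1(x) = a_1 + b_1·(x - 3) + c_1·(x - 3)² + d_1·(x - 3)³: c_1 = M_1/2 = -26, d_1 = (M_2 - M_1)/(6h_1) = 19, b_1 = Δ_1 - h_1(2M_1 + M_2)/6 = -1.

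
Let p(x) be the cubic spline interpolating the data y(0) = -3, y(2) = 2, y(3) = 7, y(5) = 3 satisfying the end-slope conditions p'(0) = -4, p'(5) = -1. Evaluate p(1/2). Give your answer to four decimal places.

Write σ_i for p''(x_i). With h_i = 2, 1, 2 and divided differences Δ_i = 5/2, 5, -2, the continuity of p' gives the tridiagonal system
  2·σ_0 + 6·σ_1 + 1·σ_2 = 6(Δ_1 - Δ_0) = 15
  1·σ_1 + 6·σ_2 + 2·σ_3 = 6(Δ_2 - Δ_1) = -42
Clamped end conditions give two more equations: 2h_0·σ_0 + h_0·σ_1 = 6(Δ_0 - p'(0)) = 39 and h_2·σ_2 + 2h_2·σ_3 = 6(p'(5) - Δ_2) = 6.
Forward elimination and back-substitution give σ_0 = 297/32, σ_1 = 15/16, σ_2 = -147/16, σ_3 = 195/32.
On [0, 2], p(x) = -3 - 4·x + 297/64·x² - 89/128·x³.
With x = 1/2: p(1/2) = -4021/1024.

-3.9268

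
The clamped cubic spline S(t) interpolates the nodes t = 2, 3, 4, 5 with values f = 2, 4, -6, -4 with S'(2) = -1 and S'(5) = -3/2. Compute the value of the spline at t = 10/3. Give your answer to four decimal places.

1.0519

Write σ_i for S''(x_i). With h_i = 1, 1, 1 and divided differences Δ_i = 2, -10, 2, the continuity of S' gives the tridiagonal system
  1·σ_0 + 4·σ_1 + 1·σ_2 = 6(Δ_1 - Δ_0) = -72
  1·σ_1 + 4·σ_2 + 1·σ_3 = 6(Δ_2 - Δ_1) = 72
Clamped end conditions give two more equations: 2h_0·σ_0 + h_0·σ_1 = 6(Δ_0 - S'(2)) = 18 and h_2·σ_2 + 2h_2·σ_3 = 6(S'(5) - Δ_2) = -21.
Hence σ_0 = 379/15, σ_1 = -488/15, σ_2 = 493/15, σ_3 = -404/15.
On [3, 4], S(t) = 4 - 139/30·(t - 3) - 244/15·(t - 3)² + 109/10·(t - 3)³.
With (t - 3) = 1/3: S(10/3) = 142/135.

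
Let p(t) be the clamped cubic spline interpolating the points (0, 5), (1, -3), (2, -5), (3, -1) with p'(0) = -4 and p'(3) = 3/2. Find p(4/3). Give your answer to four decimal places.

Put M_i = p'' at the i-th knot. Here h = (1, 1, 1) and Δ = (-8, -2, 4), so the interior equations h_(i-1)·M_(i-1) + 2(h_(i-1)+h_i)·M_i + h_i·M_(i+1) = 6(Δ_i − Δ_(i-1)) read
  1·M_0 + 4·M_1 + 1·M_2 = 6(Δ_1 - Δ_0) = 36
  1·M_1 + 4·M_2 + 1·M_3 = 6(Δ_2 - Δ_1) = 36
Clamped end conditions give two more equations: 2h_0·M_0 + h_0·M_1 = 6(Δ_0 - p'(0)) = -24 and h_2·M_2 + 2h_2·M_3 = 6(p'(3) - Δ_2) = -15.
Forward elimination and back-substitution give M_0 = -263/15, M_1 = 166/15, M_2 = 139/15, M_3 = -182/15.
On [1, 2], p(t) = -3 - 217/30·(t - 1) + 83/15·(t - 1)² - 3/10·(t - 1)³.
With (t - 1) = 1/3: p(4/3) = -649/135.

-4.8074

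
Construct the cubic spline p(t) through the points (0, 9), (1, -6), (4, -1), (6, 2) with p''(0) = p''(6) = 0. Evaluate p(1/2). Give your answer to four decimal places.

0.6171

Put m_i = p'' at the i-th knot. Here h = (1, 3, 2) and Δ = (-15, 5/3, 3/2), so the interior equations h_(i-1)·m_(i-1) + 2(h_(i-1)+h_i)·m_i + h_i·m_(i+1) = 6(Δ_i − Δ_(i-1)) read
  1·m_0 + 8·m_1 + 3·m_2 = 6(Δ_1 - Δ_0) = 100
  3·m_1 + 10·m_2 + 2·m_3 = 6(Δ_2 - Δ_1) = -1
Natural end conditions: m_0 = m_3 = 0.
Solving: m_0 = 0, m_1 = 1003/71, m_2 = -308/71, m_3 = 0.
On [0, 1], p(t) = 9 - 7393/426·t + 0·t² + 1003/426·t³.
With t = 1/2: p(1/2) = 701/1136.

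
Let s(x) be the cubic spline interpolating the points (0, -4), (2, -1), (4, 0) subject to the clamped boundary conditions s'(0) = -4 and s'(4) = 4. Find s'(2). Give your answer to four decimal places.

Put m_i = s'' at the i-th knot. Here h = (2, 2) and Δ = (3/2, 1/2), so the interior equations h_(i-1)·m_(i-1) + 2(h_(i-1)+h_i)·m_i + h_i·m_(i+1) = 6(Δ_i − Δ_(i-1)) read
  2·m_0 + 8·m_1 + 2·m_2 = 6(Δ_1 - Δ_0) = -6
Clamped end conditions give two more equations: 2h_0·m_0 + h_0·m_1 = 6(Δ_0 - s'(0)) = 33 and h_1·m_1 + 2h_1·m_2 = 6(s'(4) - Δ_1) = 21.
Solving the tridiagonal system: m_0 = 11, m_1 = -11/2, m_2 = 8.
On [2, 4], s'(x) = b_1 + 2c_1·(x - 2) + 3d_1·(x - 2)² with b_1 = Δ_1 - h_1(2m_1 + m_2)/6 = 3/2, c_1 = m_1/2 = -11/4, d_1 = (m_2 - m_1)/(6h_1) = 9/8. So s'(2) = 3/2.

1.5000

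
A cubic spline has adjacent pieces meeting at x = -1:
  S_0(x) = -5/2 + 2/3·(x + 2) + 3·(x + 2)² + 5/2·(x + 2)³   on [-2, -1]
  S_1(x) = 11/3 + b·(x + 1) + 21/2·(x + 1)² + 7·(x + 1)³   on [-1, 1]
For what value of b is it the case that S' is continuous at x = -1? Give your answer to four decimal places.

S_0'(x) = 2/3 + 6·(x + 2) + 15/2·(x + 2)², so S_0'(-1) = 85/6. On the right, S_1'(-1) = b, so b = 85/6.

14.1667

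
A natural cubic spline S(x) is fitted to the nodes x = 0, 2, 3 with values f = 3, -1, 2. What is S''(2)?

With M_i denoting the second derivative at x_i, h_i = 2, 1, and Δ_i = (y_(i+1) − y_i)/h_i = -2, 3:
  2·M_0 + 6·M_1 + 1·M_2 = 6(Δ_1 - Δ_0) = 30
Natural end conditions: M_0 = M_2 = 0.
Forward elimination and back-substitution give M_0 = 0, M_1 = 5, M_2 = 0.

5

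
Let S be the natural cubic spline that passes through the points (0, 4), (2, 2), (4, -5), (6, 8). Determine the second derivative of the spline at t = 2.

Let M_i = S''(x_i). Step sizes h_i = 2, 2, 2; slopes of the chords Δ_i = (y_(i+1) - y_i)/h_i = -1, -7/2, 13/2.
  2·M_0 + 8·M_1 + 2·M_2 = 6(Δ_1 - Δ_0) = -15
  2·M_1 + 8·M_2 + 2·M_3 = 6(Δ_2 - Δ_1) = 60
Natural end conditions: M_0 = M_3 = 0.
Solving the tridiagonal system: M_0 = 0, M_1 = -4, M_2 = 17/2, M_3 = 0.

-4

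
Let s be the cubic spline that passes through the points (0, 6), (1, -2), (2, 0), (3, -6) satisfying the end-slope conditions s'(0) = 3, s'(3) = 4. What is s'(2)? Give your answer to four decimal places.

-2.8667

Put m_i = s'' at the i-th knot. Here h = (1, 1, 1) and Δ = (-8, 2, -6), so the interior equations h_(i-1)·m_(i-1) + 2(h_(i-1)+h_i)·m_i + h_i·m_(i+1) = 6(Δ_i − Δ_(i-1)) read
  1·m_0 + 4·m_1 + 1·m_2 = 6(Δ_1 - Δ_0) = 60
  1·m_1 + 4·m_2 + 1·m_3 = 6(Δ_2 - Δ_1) = -48
Clamped end conditions give two more equations: 2h_0·m_0 + h_0·m_1 = 6(Δ_0 - s'(0)) = -66 and h_2·m_2 + 2h_2·m_3 = 6(s'(3) - Δ_2) = 60.
Hence m_0 = -764/15, m_1 = 538/15, m_2 = -488/15, m_3 = 694/15.
On [2, 3], s'(x) = b_2 + 2c_2·(x - 2) + 3d_2·(x - 2)² with b_2 = Δ_2 - h_2(2m_2 + m_3)/6 = -43/15, c_2 = m_2/2 = -244/15, d_2 = (m_3 - m_2)/(6h_2) = 197/15. So s'(2) = -43/15.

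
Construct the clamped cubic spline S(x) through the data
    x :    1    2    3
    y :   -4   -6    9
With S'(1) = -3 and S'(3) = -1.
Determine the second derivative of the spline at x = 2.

Put m_i = S'' at the i-th knot. Here h = (1, 1) and Δ = (-2, 15), so the interior equations h_(i-1)·m_(i-1) + 2(h_(i-1)+h_i)·m_i + h_i·m_(i+1) = 6(Δ_i − Δ_(i-1)) read
  1·m_0 + 4·m_1 + 1·m_2 = 6(Δ_1 - Δ_0) = 102
Clamped end conditions give two more equations: 2h_0·m_0 + h_0·m_1 = 6(Δ_0 - S'(1)) = 6 and h_1·m_1 + 2h_1·m_2 = 6(S'(3) - Δ_1) = -96.
Solving: m_0 = -43/2, m_1 = 49, m_2 = -145/2.

49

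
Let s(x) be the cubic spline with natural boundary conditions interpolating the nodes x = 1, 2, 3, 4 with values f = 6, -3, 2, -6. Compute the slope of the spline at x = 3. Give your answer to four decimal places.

Put M_i = s'' at the i-th knot. Here h = (1, 1, 1) and Δ = (-9, 5, -8), so the interior equations h_(i-1)·M_(i-1) + 2(h_(i-1)+h_i)·M_i + h_i·M_(i+1) = 6(Δ_i − Δ_(i-1)) read
  1·M_0 + 4·M_1 + 1·M_2 = 6(Δ_1 - Δ_0) = 84
  1·M_1 + 4·M_2 + 1·M_3 = 6(Δ_2 - Δ_1) = -78
Natural end conditions: M_0 = M_3 = 0.
Hence M_0 = 0, M_1 = 138/5, M_2 = -132/5, M_3 = 0.
On [3, 4], s'(x) = b_2 + 2c_2·(x - 3) + 3d_2·(x - 3)² with b_2 = Δ_2 - h_2(2M_2 + M_3)/6 = 4/5, c_2 = M_2/2 = -66/5, d_2 = (M_3 - M_2)/(6h_2) = 22/5. So s'(3) = 4/5.

0.8000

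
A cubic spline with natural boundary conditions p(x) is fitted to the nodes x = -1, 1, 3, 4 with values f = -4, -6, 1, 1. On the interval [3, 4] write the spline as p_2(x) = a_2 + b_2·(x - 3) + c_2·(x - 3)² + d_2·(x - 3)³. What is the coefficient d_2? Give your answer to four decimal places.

0.8409

Let σ_i = p''(x_i). Step sizes h_i = 2, 2, 1; slopes of the chords Δ_i = (y_(i+1) - y_i)/h_i = -1, 7/2, 0.
  2·σ_0 + 8·σ_1 + 2·σ_2 = 6(Δ_1 - Δ_0) = 27
  2·σ_1 + 6·σ_2 + 1·σ_3 = 6(Δ_2 - Δ_1) = -21
Natural end conditions: σ_0 = σ_3 = 0.
Solving the tridiagonal system: σ_0 = 0, σ_1 = 51/11, σ_2 = -111/22, σ_3 = 0.
On [3, 4], with p_2(x) = a_2 + b_2·(x - 3) + c_2·(x - 3)² + d_2·(x - 3)³: c_2 = σ_2/2 = -111/44, d_2 = (σ_3 - σ_2)/(6h_2) = 37/44, b_2 = Δ_2 - h_2(2σ_2 + σ_3)/6 = 37/22.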